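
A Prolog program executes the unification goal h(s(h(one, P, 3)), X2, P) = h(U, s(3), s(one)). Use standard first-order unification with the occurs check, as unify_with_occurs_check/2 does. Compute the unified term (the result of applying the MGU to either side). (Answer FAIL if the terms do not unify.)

h(s(h(one, s(one), 3)), s(3), s(one))

Decompose h/3: s(h(one, P, 3)) = U,  X2 = s(3),  P = s(one).
Bind U := s(h(one, P, 3)); no other remaining equation mentions U.
Bind X2 := s(3); no other remaining equation mentions X2.
Bind P := s(one). Substituting into the earlier binding gives U := s(h(one, s(one), 3)).
Applying the MGU to either side gives h(s(h(one, s(one), 3)), s(3), s(one)).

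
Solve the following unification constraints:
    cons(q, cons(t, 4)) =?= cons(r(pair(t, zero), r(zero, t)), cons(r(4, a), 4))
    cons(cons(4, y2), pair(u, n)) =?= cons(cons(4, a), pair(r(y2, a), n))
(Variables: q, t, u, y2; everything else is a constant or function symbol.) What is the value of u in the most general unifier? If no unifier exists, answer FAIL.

Decompose cons/2: q =?= r(pair(t, zero), r(zero, t)),  cons(t, 4) =?= cons(r(4, a), 4).
Bind q := r(pair(t, zero), r(zero, t)); no other remaining equation mentions q.
Decompose cons/2: t =?= r(4, a),  4 =?= 4.
Bind t := r(4, a); no other remaining equation mentions t. Substituting into the earlier binding gives q := r(pair(r(4, a), zero), r(zero, r(4, a))).
Delete trivial equation 4 =?= 4.
Decompose cons/2: cons(4, y2) =?= cons(4, a),  pair(u, n) =?= pair(r(y2, a), n).
Decompose cons/2: 4 =?= 4,  y2 =?= a.
Delete trivial equation 4 =?= 4.
Bind y2 := a; substituting into the remaining equation gives: pair(u, n) =?= pair(r(a, a), n).
Decompose pair/2: u =?= r(a, a),  n =?= n.
Bind u := r(a, a); no other remaining equation mentions u.
Delete trivial equation n =?= n.
MGU = { q ↦ r(pair(r(4, a), zero), r(zero, r(4, a))), t ↦ r(4, a), y2 ↦ a, u ↦ r(a, a) }, so u ↦ r(a, a).

r(a, a)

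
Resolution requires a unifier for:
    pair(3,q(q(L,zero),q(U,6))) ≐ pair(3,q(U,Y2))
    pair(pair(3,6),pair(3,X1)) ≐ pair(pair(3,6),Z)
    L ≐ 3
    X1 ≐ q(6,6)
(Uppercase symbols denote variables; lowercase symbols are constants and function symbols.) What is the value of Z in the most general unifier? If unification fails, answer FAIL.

Decompose pair/2: 3 ≐ 3,  q(q(L,zero),q(U,6)) ≐ q(U,Y2).
Delete trivial equation 3 ≐ 3.
Decompose q/2: q(L,zero) ≐ U,  q(U,6) ≐ Y2.
Bind U := q(L,zero); substituting into the one remaining equation that mentions U gives: q(q(L,zero),6) ≐ Y2.
Bind Y2 := q(q(L,zero),6); no other remaining equation mentions Y2.
Decompose pair/2: pair(3,6) ≐ pair(3,6),  pair(3,X1) ≐ Z.
Delete trivial equation pair(3,6) ≐ pair(3,6).
Bind Z := pair(3,X1); no other remaining equation mentions Z.
Bind L := 3; no other remaining equation mentions L. Substituting into the earlier bindings gives U := q(3,zero), Y2 := q(q(3,zero),6).
Bind X1 := q(6,6). Substituting into the earlier binding gives Z := pair(3,q(6,6)).
MGU = { U := q(3,zero), Y2 := q(q(3,zero),6), Z := pair(3,q(6,6)), L := 3, X1 := q(6,6) }, so Z := pair(3,q(6,6)).

pair(3,q(6,6))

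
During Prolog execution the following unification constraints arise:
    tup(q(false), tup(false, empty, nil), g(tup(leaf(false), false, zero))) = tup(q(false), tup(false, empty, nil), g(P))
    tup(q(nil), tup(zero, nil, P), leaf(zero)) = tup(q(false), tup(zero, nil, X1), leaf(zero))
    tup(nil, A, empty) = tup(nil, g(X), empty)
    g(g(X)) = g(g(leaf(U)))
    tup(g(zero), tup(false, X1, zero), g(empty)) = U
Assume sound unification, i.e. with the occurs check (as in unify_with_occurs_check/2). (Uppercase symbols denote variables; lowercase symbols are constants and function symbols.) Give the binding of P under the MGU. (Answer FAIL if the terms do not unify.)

Decompose tup/3: q(false) = q(false),  tup(false, empty, nil) = tup(false, empty, nil),  g(tup(leaf(false), false, zero)) = g(P).
Delete trivial equation q(false) = q(false).
Delete trivial equation tup(false, empty, nil) = tup(false, empty, nil).
Decompose g/1: tup(leaf(false), false, zero) = P.
Bind P := tup(leaf(false), false, zero); substituting into the one remaining equation that mentions P gives: tup(q(nil), tup(zero, nil, tup(leaf(false), false, zero)), leaf(zero)) = tup(q(false), tup(zero, nil, X1), leaf(zero)).
Decompose tup/3: q(nil) = q(false),  tup(zero, nil, tup(leaf(false), false, zero)) = tup(zero, nil, X1),  leaf(zero) = leaf(zero).
Decompose q/1: nil = false.
Clash: constants nil and false differ; no unifier exists.

FAIL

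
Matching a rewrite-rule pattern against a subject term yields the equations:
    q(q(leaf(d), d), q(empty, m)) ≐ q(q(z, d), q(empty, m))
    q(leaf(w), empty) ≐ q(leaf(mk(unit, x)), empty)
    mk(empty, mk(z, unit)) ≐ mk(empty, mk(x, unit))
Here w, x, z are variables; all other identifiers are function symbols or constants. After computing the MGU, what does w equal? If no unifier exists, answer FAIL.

Decompose q/2: q(leaf(d), d) ≐ q(z, d),  q(empty, m) ≐ q(empty, m).
Decompose q/2: leaf(d) ≐ z,  d ≐ d.
Bind z := leaf(d); substituting into the one remaining equation that mentions z gives: mk(empty, mk(leaf(d), unit)) ≐ mk(empty, mk(x, unit)).
Delete trivial equation d ≐ d.
Delete trivial equation q(empty, m) ≐ q(empty, m).
Decompose q/2: leaf(w) ≐ leaf(mk(unit, x)),  empty ≐ empty.
Decompose leaf/1: w ≐ mk(unit, x).
Bind w := mk(unit, x); no other remaining equation mentions w.
Delete trivial equation empty ≐ empty.
Decompose mk/2: empty ≐ empty,  mk(leaf(d), unit) ≐ mk(x, unit).
Delete trivial equation empty ≐ empty.
Decompose mk/2: leaf(d) ≐ x,  unit ≐ unit.
Bind x := leaf(d); no other remaining equation mentions x. Substituting into the earlier binding gives w := mk(unit, leaf(d)).
Delete trivial equation unit ≐ unit.
MGU = { z := leaf(d), w := mk(unit, leaf(d)), x := leaf(d) }, so w := mk(unit, leaf(d)).

mk(unit, leaf(d))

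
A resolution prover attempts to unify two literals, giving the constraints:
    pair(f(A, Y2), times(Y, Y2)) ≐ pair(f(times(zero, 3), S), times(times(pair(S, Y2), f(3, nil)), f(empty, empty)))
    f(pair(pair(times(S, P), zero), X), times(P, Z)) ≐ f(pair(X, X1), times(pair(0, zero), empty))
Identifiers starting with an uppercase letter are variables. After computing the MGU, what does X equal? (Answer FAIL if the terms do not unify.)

pair(times(f(empty, empty), pair(0, zero)), zero)

Decompose pair/2: f(A, Y2) ≐ f(times(zero, 3), S),  times(Y, Y2) ≐ times(times(pair(S, Y2), f(3, nil)), f(empty, empty)).
Decompose f/2: A ≐ times(zero, 3),  Y2 ≐ S.
Bind A := times(zero, 3); no other remaining equation mentions A.
Bind Y2 := S; substituting into the one remaining equation that mentions Y2 gives: times(Y, S) ≐ times(times(pair(S, S), f(3, nil)), f(empty, empty)).
Decompose times/2: Y ≐ times(pair(S, S), f(3, nil)),  S ≐ f(empty, empty).
Bind Y := times(pair(S, S), f(3, nil)); no other remaining equation mentions Y.
Bind S := f(empty, empty); substituting into the remaining equation gives: f(pair(pair(times(f(empty, empty), P), zero), X), times(P, Z)) ≐ f(pair(X, X1), times(pair(0, zero), empty)). Substituting into the earlier bindings gives Y2 := f(empty, empty), Y := times(pair(f(empty, empty), f(empty, empty)), f(3, nil)).
Decompose f/2: pair(pair(times(f(empty, empty), P), zero), X) ≐ pair(X, X1),  times(P, Z) ≐ times(pair(0, zero), empty).
Decompose pair/2: pair(times(f(empty, empty), P), zero) ≐ X,  X ≐ X1.
Bind X := pair(times(f(empty, empty), P), zero); substituting into the one remaining equation that mentions X gives: pair(times(f(empty, empty), P), zero) ≐ X1.
Bind X1 := pair(times(f(empty, empty), P), zero); no other remaining equation mentions X1.
Decompose times/2: P ≐ pair(0, zero),  Z ≐ empty.
Bind P := pair(0, zero); no other remaining equation mentions P. Substituting into the earlier bindings gives X := pair(times(f(empty, empty), pair(0, zero)), zero), X1 := pair(times(f(empty, empty), pair(0, zero)), zero).
Bind Z := empty.
MGU = { A -> times(zero, 3), Y2 -> f(empty, empty), Y -> times(pair(f(empty, empty), f(empty, empty)), f(3, nil)), S -> f(empty, empty), X -> pair(times(f(empty, empty), pair(0, zero)), zero), X1 -> pair(times(f(empty, empty), pair(0, zero)), zero), P -> pair(0, zero), Z -> empty }, so X -> pair(times(f(empty, empty), pair(0, zero)), zero).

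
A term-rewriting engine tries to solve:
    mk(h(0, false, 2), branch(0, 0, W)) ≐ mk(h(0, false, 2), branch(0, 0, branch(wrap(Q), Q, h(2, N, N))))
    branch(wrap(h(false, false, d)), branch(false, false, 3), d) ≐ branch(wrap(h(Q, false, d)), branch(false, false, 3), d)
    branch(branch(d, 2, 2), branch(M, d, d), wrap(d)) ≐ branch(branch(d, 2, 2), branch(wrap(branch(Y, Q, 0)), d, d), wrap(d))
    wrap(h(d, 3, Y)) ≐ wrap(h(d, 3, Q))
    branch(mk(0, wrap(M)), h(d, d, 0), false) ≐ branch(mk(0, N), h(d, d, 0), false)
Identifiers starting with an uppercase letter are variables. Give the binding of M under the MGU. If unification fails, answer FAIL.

wrap(branch(false, false, 0))

Decompose mk/2: h(0, false, 2) ≐ h(0, false, 2),  branch(0, 0, W) ≐ branch(0, 0, branch(wrap(Q), Q, h(2, N, N))).
Delete trivial equation h(0, false, 2) ≐ h(0, false, 2).
Decompose branch/3: 0 ≐ 0,  0 ≐ 0,  W ≐ branch(wrap(Q), Q, h(2, N, N)).
Delete trivial equation 0 ≐ 0.
Delete trivial equation 0 ≐ 0.
Bind W := branch(wrap(Q), Q, h(2, N, N)); no other remaining equation mentions W.
Decompose branch/3: wrap(h(false, false, d)) ≐ wrap(h(Q, false, d)),  branch(false, false, 3) ≐ branch(false, false, 3),  d ≐ d.
Decompose wrap/1: h(false, false, d) ≐ h(Q, false, d).
Decompose h/3: false ≐ Q,  false ≐ false,  d ≐ d.
Bind Q := false; substituting into the 2 remaining equations that mention Q gives: branch(branch(d, 2, 2), branch(M, d, d), wrap(d)) ≐ branch(branch(d, 2, 2), branch(wrap(branch(Y, false, 0)), d, d), wrap(d)),  wrap(h(d, 3, Y)) ≐ wrap(h(d, 3, false)). Substituting into the earlier binding gives W := branch(wrap(false), false, h(2, N, N)).
Delete trivial equation false ≐ false.
Delete trivial equation d ≐ d.
Delete trivial equation branch(false, false, 3) ≐ branch(false, false, 3).
Delete trivial equation d ≐ d.
Decompose branch/3: branch(d, 2, 2) ≐ branch(d, 2, 2),  branch(M, d, d) ≐ branch(wrap(branch(Y, false, 0)), d, d),  wrap(d) ≐ wrap(d).
Delete trivial equation branch(d, 2, 2) ≐ branch(d, 2, 2).
Decompose branch/3: M ≐ wrap(branch(Y, false, 0)),  d ≐ d,  d ≐ d.
Bind M := wrap(branch(Y, false, 0)); substituting into the one remaining equation that mentions M gives: branch(mk(0, wrap(wrap(branch(Y, false, 0)))), h(d, d, 0), false) ≐ branch(mk(0, N), h(d, d, 0), false).
Delete trivial equation d ≐ d.
Delete trivial equation d ≐ d.
Delete trivial equation wrap(d) ≐ wrap(d).
Decompose wrap/1: h(d, 3, Y) ≐ h(d, 3, false).
Decompose h/3: d ≐ d,  3 ≐ 3,  Y ≐ false.
Delete trivial equation d ≐ d.
Delete trivial equation 3 ≐ 3.
Bind Y := false; substituting into the remaining equation gives: branch(mk(0, wrap(wrap(branch(false, false, 0)))), h(d, d, 0), false) ≐ branch(mk(0, N), h(d, d, 0), false). Substituting into the earlier binding gives M := wrap(branch(false, false, 0)).
Decompose branch/3: mk(0, wrap(wrap(branch(false, false, 0)))) ≐ mk(0, N),  h(d, d, 0) ≐ h(d, d, 0),  false ≐ false.
Decompose mk/2: 0 ≐ 0,  wrap(wrap(branch(false, false, 0))) ≐ N.
Delete trivial equation 0 ≐ 0.
Bind N := wrap(wrap(branch(false, false, 0))); no other remaining equation mentions N. Substituting into the earlier binding gives W := branch(wrap(false), false, h(2, wrap(wrap(branch(false, false, 0))), wrap(wrap(branch(false, false, 0))))).
Delete trivial equation h(d, d, 0) ≐ h(d, d, 0).
Delete trivial equation false ≐ false.
MGU = { W -> branch(wrap(false), false, h(2, wrap(wrap(branch(false, false, 0))), wrap(wrap(branch(false, false, 0))))), Q -> false, M -> wrap(branch(false, false, 0)), Y -> false, N -> wrap(wrap(branch(false, false, 0))) }, so M -> wrap(branch(false, false, 0)).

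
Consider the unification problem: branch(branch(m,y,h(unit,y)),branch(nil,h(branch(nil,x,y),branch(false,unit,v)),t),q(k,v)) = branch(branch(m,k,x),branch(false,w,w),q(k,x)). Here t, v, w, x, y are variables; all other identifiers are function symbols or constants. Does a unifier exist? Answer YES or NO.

Decompose branch/3: branch(m,y,h(unit,y)) = branch(m,k,x),  branch(nil,h(branch(nil,x,y),branch(false,unit,v)),t) = branch(false,w,w),  q(k,v) = q(k,x).
Decompose branch/3: m = m,  y = k,  h(unit,y) = x.
Delete trivial equation m = m.
Bind y := k; substituting into the 2 remaining equations that mention y gives: h(unit,k) = x,  branch(nil,h(branch(nil,x,k),branch(false,unit,v)),t) = branch(false,w,w).
Bind x := h(unit,k); substituting into the remaining equations gives: branch(nil,h(branch(nil,h(unit,k),k),branch(false,unit,v)),t) = branch(false,w,w),  q(k,v) = q(k,h(unit,k)).
Decompose branch/3: nil = false,  h(branch(nil,h(unit,k),k),branch(false,unit,v)) = w,  t = w.
Clash: constants nil and false differ; no unifier exists.

NO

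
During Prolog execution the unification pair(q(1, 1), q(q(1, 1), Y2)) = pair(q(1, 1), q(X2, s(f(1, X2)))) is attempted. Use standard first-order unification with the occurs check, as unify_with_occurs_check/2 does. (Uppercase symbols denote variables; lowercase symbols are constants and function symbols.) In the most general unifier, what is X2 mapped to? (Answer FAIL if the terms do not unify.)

Decompose pair/2: q(1, 1) = q(1, 1),  q(q(1, 1), Y2) = q(X2, s(f(1, X2))).
Delete trivial equation q(1, 1) = q(1, 1).
Decompose q/2: q(1, 1) = X2,  Y2 = s(f(1, X2)).
Bind X2 := q(1, 1); substituting into the remaining equation gives: Y2 = s(f(1, q(1, 1))).
Bind Y2 := s(f(1, q(1, 1))).
MGU = { X2 -> q(1, 1), Y2 -> s(f(1, q(1, 1))) }, so X2 -> q(1, 1).

q(1, 1)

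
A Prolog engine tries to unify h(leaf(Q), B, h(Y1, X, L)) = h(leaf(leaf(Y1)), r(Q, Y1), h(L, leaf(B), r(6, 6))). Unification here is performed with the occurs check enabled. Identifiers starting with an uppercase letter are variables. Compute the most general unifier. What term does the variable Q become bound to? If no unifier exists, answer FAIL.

leaf(r(6, 6))

Decompose h/3: leaf(Q) = leaf(leaf(Y1)),  B = r(Q, Y1),  h(Y1, X, L) = h(L, leaf(B), r(6, 6)).
Decompose leaf/1: Q = leaf(Y1).
Bind Q := leaf(Y1); substituting into the one remaining equation that mentions Q gives: B = r(leaf(Y1), Y1).
Bind B := r(leaf(Y1), Y1); substituting into the remaining equation gives: h(Y1, X, L) = h(L, leaf(r(leaf(Y1), Y1)), r(6, 6)).
Decompose h/3: Y1 = L,  X = leaf(r(leaf(Y1), Y1)),  L = r(6, 6).
Bind Y1 := L; substituting into the one remaining equation that mentions Y1 gives: X = leaf(r(leaf(L), L)). Substituting into the earlier bindings gives Q := leaf(L), B := r(leaf(L), L).
Bind X := leaf(r(leaf(L), L)); no other remaining equation mentions X.
Bind L := r(6, 6). Substituting into the earlier bindings gives Q := leaf(r(6, 6)), B := r(leaf(r(6, 6)), r(6, 6)), Y1 := r(6, 6), X := leaf(r(leaf(r(6, 6)), r(6, 6))).
MGU = { Q ↦ leaf(r(6, 6)), B ↦ r(leaf(r(6, 6)), r(6, 6)), Y1 ↦ r(6, 6), X ↦ leaf(r(leaf(r(6, 6)), r(6, 6))), L ↦ r(6, 6) }, so Q ↦ leaf(r(6, 6)).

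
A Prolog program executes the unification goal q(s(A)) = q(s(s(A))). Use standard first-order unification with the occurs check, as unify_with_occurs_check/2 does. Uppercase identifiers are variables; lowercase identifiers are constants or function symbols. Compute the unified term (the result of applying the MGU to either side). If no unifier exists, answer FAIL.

Decompose q/1: s(A) = s(s(A)).
Decompose s/1: A = s(A).
Occurs check fails: A occurs in s(A); the equation A = s(A) has no finite solution.

FAIL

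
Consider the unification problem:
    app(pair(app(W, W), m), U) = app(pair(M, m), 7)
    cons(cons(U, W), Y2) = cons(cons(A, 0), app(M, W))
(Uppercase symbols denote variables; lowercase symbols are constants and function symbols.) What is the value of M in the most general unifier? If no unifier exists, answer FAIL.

app(0, 0)

Decompose app/2: pair(app(W, W), m) = pair(M, m),  U = 7.
Decompose pair/2: app(W, W) = M,  m = m.
Bind M := app(W, W); substituting into the one remaining equation that mentions M gives: cons(cons(U, W), Y2) = cons(cons(A, 0), app(app(W, W), W)).
Delete trivial equation m = m.
Bind U := 7; substituting into the remaining equation gives: cons(cons(7, W), Y2) = cons(cons(A, 0), app(app(W, W), W)).
Decompose cons/2: cons(7, W) = cons(A, 0),  Y2 = app(app(W, W), W).
Decompose cons/2: 7 = A,  W = 0.
Bind A := 7; no other remaining equation mentions A.
Bind W := 0; substituting into the remaining equation gives: Y2 = app(app(0, 0), 0). Substituting into the earlier binding gives M := app(0, 0).
Bind Y2 := app(app(0, 0), 0).
MGU = { M ↦ app(0, 0), U ↦ 7, A ↦ 7, W ↦ 0, Y2 ↦ app(app(0, 0), 0) }, so M ↦ app(0, 0).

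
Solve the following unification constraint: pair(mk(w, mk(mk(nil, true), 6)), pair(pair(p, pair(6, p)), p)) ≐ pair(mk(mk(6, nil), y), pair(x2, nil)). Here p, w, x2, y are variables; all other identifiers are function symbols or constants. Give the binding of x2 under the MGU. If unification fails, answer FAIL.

Decompose pair/2: mk(w, mk(mk(nil, true), 6)) ≐ mk(mk(6, nil), y),  pair(pair(p, pair(6, p)), p) ≐ pair(x2, nil).
Decompose mk/2: w ≐ mk(6, nil),  mk(mk(nil, true), 6) ≐ y.
Bind w := mk(6, nil); no other remaining equation mentions w.
Bind y := mk(mk(nil, true), 6); no other remaining equation mentions y.
Decompose pair/2: pair(p, pair(6, p)) ≐ x2,  p ≐ nil.
Bind x2 := pair(p, pair(6, p)); no other remaining equation mentions x2.
Bind p := nil. Substituting into the earlier binding gives x2 := pair(nil, pair(6, nil)).
MGU = { w -> mk(6, nil), y -> mk(mk(nil, true), 6), x2 -> pair(nil, pair(6, nil)), p -> nil }, so x2 -> pair(nil, pair(6, nil)).

pair(nil, pair(6, nil))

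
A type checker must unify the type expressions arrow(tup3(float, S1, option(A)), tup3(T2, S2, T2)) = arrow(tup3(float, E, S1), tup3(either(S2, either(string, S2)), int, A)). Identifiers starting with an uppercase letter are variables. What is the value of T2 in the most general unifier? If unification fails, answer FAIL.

Decompose arrow/2: tup3(float, S1, option(A)) = tup3(float, E, S1),  tup3(T2, S2, T2) = tup3(either(S2, either(string, S2)), int, A).
Decompose tup3/3: float = float,  S1 = E,  option(A) = S1.
Delete trivial equation float = float.
Bind S1 := E; substituting into the one remaining equation that mentions S1 gives: option(A) = E.
Bind E := option(A); no other remaining equation mentions E. Substituting into the earlier binding gives S1 := option(A).
Decompose tup3/3: T2 = either(S2, either(string, S2)),  S2 = int,  T2 = A.
Bind T2 := either(S2, either(string, S2)); substituting into the one remaining equation that mentions T2 gives: either(S2, either(string, S2)) = A.
Bind S2 := int; substituting into the remaining equation gives: either(int, either(string, int)) = A. Substituting into the earlier binding gives T2 := either(int, either(string, int)).
Bind A := either(int, either(string, int)). Substituting into the earlier bindings gives S1 := option(either(int, either(string, int))), E := option(either(int, either(string, int))).
MGU = { S1 ↦ option(either(int, either(string, int))), E ↦ option(either(int, either(string, int))), T2 ↦ either(int, either(string, int)), S2 ↦ int, A ↦ either(int, either(string, int)) }, so T2 ↦ either(int, either(string, int)).

either(int, either(string, int))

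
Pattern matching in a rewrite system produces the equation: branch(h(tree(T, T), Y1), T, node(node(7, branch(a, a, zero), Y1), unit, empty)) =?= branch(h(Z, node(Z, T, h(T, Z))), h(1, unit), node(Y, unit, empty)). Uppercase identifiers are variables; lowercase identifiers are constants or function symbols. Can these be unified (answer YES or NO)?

Decompose branch/3: h(tree(T, T), Y1) =?= h(Z, node(Z, T, h(T, Z))),  T =?= h(1, unit),  node(node(7, branch(a, a, zero), Y1), unit, empty) =?= node(Y, unit, empty).
Decompose h/2: tree(T, T) =?= Z,  Y1 =?= node(Z, T, h(T, Z)).
Bind Z := tree(T, T); substituting into the one remaining equation that mentions Z gives: Y1 =?= node(tree(T, T), T, h(T, tree(T, T))).
Bind Y1 := node(tree(T, T), T, h(T, tree(T, T))); substituting into the one remaining equation that mentions Y1 gives: node(node(7, branch(a, a, zero), node(tree(T, T), T, h(T, tree(T, T)))), unit, empty) =?= node(Y, unit, empty).
Bind T := h(1, unit); substituting into the remaining equation gives: node(node(7, branch(a, a, zero), node(tree(h(1, unit), h(1, unit)), h(1, unit), h(h(1, unit), tree(h(1, unit), h(1, unit))))), unit, empty) =?= node(Y, unit, empty). Substituting into the earlier bindings gives Z := tree(h(1, unit), h(1, unit)), Y1 := node(tree(h(1, unit), h(1, unit)), h(1, unit), h(h(1, unit), tree(h(1, unit), h(1, unit)))).
Decompose node/3: node(7, branch(a, a, zero), node(tree(h(1, unit), h(1, unit)), h(1, unit), h(h(1, unit), tree(h(1, unit), h(1, unit))))) =?= Y,  unit =?= unit,  empty =?= empty.
Bind Y := node(7, branch(a, a, zero), node(tree(h(1, unit), h(1, unit)), h(1, unit), h(h(1, unit), tree(h(1, unit), h(1, unit))))); no other remaining equation mentions Y.
Delete trivial equation unit =?= unit.
Delete trivial equation empty =?= empty.
No equations remain and no clash or occurs-check failure arose, so a unifier exists.

YES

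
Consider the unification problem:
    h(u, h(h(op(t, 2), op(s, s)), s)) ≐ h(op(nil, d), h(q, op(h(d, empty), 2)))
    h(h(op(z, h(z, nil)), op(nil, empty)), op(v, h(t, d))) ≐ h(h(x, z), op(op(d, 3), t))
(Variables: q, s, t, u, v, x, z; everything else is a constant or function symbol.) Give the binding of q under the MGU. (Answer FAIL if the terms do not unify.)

Decompose h/2: u ≐ op(nil, d),  h(h(op(t, 2), op(s, s)), s) ≐ h(q, op(h(d, empty), 2)).
Bind u := op(nil, d); no other remaining equation mentions u.
Decompose h/2: h(op(t, 2), op(s, s)) ≐ q,  s ≐ op(h(d, empty), 2).
Bind q := h(op(t, 2), op(s, s)); no other remaining equation mentions q.
Bind s := op(h(d, empty), 2); no other remaining equation mentions s. Substituting into the earlier binding gives q := h(op(t, 2), op(op(h(d, empty), 2), op(h(d, empty), 2))).
Decompose h/2: h(op(z, h(z, nil)), op(nil, empty)) ≐ h(x, z),  op(v, h(t, d)) ≐ op(op(d, 3), t).
Decompose h/2: op(z, h(z, nil)) ≐ x,  op(nil, empty) ≐ z.
Bind x := op(z, h(z, nil)); no other remaining equation mentions x.
Bind z := op(nil, empty); no other remaining equation mentions z. Substituting into the earlier binding gives x := op(op(nil, empty), h(op(nil, empty), nil)).
Decompose op/2: v ≐ op(d, 3),  h(t, d) ≐ t.
Bind v := op(d, 3); no other remaining equation mentions v.
Occurs check fails: t occurs in h(t, d); the equation t ≐ h(t, d) has no finite solution.

FAIL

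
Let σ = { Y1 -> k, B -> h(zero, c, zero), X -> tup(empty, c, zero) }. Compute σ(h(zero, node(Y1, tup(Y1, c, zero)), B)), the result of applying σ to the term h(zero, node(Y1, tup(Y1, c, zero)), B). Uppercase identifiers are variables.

h(zero, node(k, tup(k, c, zero)), h(zero, c, zero))

Replace each occurrence of Y1 with k.
Replace each occurrence of B with h(zero, c, zero).
Result: h(zero, node(k, tup(k, c, zero)), h(zero, c, zero)).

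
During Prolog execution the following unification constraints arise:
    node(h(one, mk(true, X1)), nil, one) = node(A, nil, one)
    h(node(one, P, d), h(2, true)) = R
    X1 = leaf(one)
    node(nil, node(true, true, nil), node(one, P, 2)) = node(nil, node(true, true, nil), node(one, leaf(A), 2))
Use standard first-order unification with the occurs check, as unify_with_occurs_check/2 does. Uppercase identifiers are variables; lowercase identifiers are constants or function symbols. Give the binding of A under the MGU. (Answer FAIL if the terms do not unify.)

Decompose node/3: h(one, mk(true, X1)) = A,  nil = nil,  one = one.
Bind A := h(one, mk(true, X1)); substituting into the one remaining equation that mentions A gives: node(nil, node(true, true, nil), node(one, P, 2)) = node(nil, node(true, true, nil), node(one, leaf(h(one, mk(true, X1))), 2)).
Delete trivial equation nil = nil.
Delete trivial equation one = one.
Bind R := h(node(one, P, d), h(2, true)); no other remaining equation mentions R.
Bind X1 := leaf(one); substituting into the remaining equation gives: node(nil, node(true, true, nil), node(one, P, 2)) = node(nil, node(true, true, nil), node(one, leaf(h(one, mk(true, leaf(one)))), 2)). Substituting into the earlier binding gives A := h(one, mk(true, leaf(one))).
Decompose node/3: nil = nil,  node(true, true, nil) = node(true, true, nil),  node(one, P, 2) = node(one, leaf(h(one, mk(true, leaf(one)))), 2).
Delete trivial equation nil = nil.
Delete trivial equation node(true, true, nil) = node(true, true, nil).
Decompose node/3: one = one,  P = leaf(h(one, mk(true, leaf(one)))),  2 = 2.
Delete trivial equation one = one.
Bind P := leaf(h(one, mk(true, leaf(one)))); no other remaining equation mentions P. Substituting into the earlier binding gives R := h(node(one, leaf(h(one, mk(true, leaf(one)))), d), h(2, true)).
Delete trivial equation 2 = 2.
MGU = { A = h(one, mk(true, leaf(one))), R = h(node(one, leaf(h(one, mk(true, leaf(one)))), d), h(2, true)), X1 = leaf(one), P = leaf(h(one, mk(true, leaf(one)))) }, so A = h(one, mk(true, leaf(one))).

h(one, mk(true, leaf(one)))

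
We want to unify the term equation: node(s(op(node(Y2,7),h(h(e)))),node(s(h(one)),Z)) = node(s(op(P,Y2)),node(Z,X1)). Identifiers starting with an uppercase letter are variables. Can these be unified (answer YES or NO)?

Decompose node/2: s(op(node(Y2,7),h(h(e)))) = s(op(P,Y2)),  node(s(h(one)),Z) = node(Z,X1).
Decompose s/1: op(node(Y2,7),h(h(e))) = op(P,Y2).
Decompose op/2: node(Y2,7) = P,  h(h(e)) = Y2.
Bind P := node(Y2,7); no other remaining equation mentions P.
Bind Y2 := h(h(e)); no other remaining equation mentions Y2. Substituting into the earlier binding gives P := node(h(h(e)),7).
Decompose node/2: s(h(one)) = Z,  Z = X1.
Bind Z := s(h(one)); substituting into the remaining equation gives: s(h(one)) = X1.
Bind X1 := s(h(one)).
No equations remain and no clash or occurs-check failure arose, so a unifier exists.

YES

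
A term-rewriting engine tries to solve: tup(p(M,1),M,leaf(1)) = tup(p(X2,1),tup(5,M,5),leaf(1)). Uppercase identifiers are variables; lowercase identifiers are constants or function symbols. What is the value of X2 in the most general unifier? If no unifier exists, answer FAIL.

Decompose tup/3: p(M,1) = p(X2,1),  M = tup(5,M,5),  leaf(1) = leaf(1).
Decompose p/2: M = X2,  1 = 1.
Bind M := X2; substituting into the one remaining equation that mentions M gives: X2 = tup(5,X2,5).
Delete trivial equation 1 = 1.
Occurs check fails: X2 occurs in tup(5,X2,5); the equation X2 = tup(5,X2,5) has no finite solution.

FAIL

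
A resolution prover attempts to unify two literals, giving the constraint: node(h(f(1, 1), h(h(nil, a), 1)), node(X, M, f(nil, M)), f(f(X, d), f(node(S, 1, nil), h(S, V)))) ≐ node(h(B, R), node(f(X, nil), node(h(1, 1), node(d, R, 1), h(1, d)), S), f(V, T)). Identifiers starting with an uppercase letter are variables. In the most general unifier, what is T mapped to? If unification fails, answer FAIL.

FAIL

Decompose node/3: h(f(1, 1), h(h(nil, a), 1)) ≐ h(B, R),  node(X, M, f(nil, M)) ≐ node(f(X, nil), node(h(1, 1), node(d, R, 1), h(1, d)), S),  f(f(X, d), f(node(S, 1, nil), h(S, V))) ≐ f(V, T).
Decompose h/2: f(1, 1) ≐ B,  h(h(nil, a), 1) ≐ R.
Bind B := f(1, 1); no other remaining equation mentions B.
Bind R := h(h(nil, a), 1); substituting into the one remaining equation that mentions R gives: node(X, M, f(nil, M)) ≐ node(f(X, nil), node(h(1, 1), node(d, h(h(nil, a), 1), 1), h(1, d)), S).
Decompose node/3: X ≐ f(X, nil),  M ≐ node(h(1, 1), node(d, h(h(nil, a), 1), 1), h(1, d)),  f(nil, M) ≐ S.
Occurs check fails: X occurs in f(X, nil); the equation X ≐ f(X, nil) has no finite solution.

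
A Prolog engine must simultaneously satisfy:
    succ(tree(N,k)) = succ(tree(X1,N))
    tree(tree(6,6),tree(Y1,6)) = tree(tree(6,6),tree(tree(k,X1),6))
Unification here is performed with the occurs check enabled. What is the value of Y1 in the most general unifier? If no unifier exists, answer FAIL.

tree(k,k)

Decompose succ/1: tree(N,k) = tree(X1,N).
Decompose tree/2: N = X1,  k = N.
Bind N := X1; substituting into the one remaining equation that mentions N gives: k = X1.
Bind X1 := k; substituting into the remaining equation gives: tree(tree(6,6),tree(Y1,6)) = tree(tree(6,6),tree(tree(k,k),6)). Substituting into the earlier binding gives N := k.
Decompose tree/2: tree(6,6) = tree(6,6),  tree(Y1,6) = tree(tree(k,k),6).
Delete trivial equation tree(6,6) = tree(6,6).
Decompose tree/2: Y1 = tree(k,k),  6 = 6.
Bind Y1 := tree(k,k); no other remaining equation mentions Y1.
Delete trivial equation 6 = 6.
MGU = { N -> k, X1 -> k, Y1 -> tree(k,k) }, so Y1 -> tree(k,k).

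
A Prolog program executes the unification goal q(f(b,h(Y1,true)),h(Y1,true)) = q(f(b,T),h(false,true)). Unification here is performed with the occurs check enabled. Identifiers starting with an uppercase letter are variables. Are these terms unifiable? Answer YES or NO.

YES

Decompose q/2: f(b,h(Y1,true)) = f(b,T),  h(Y1,true) = h(false,true).
Decompose f/2: b = b,  h(Y1,true) = T.
Delete trivial equation b = b.
Bind T := h(Y1,true); no other remaining equation mentions T.
Decompose h/2: Y1 = false,  true = true.
Bind Y1 := false; no other remaining equation mentions Y1. Substituting into the earlier binding gives T := h(false,true).
Delete trivial equation true = true.
No equations remain and no clash or occurs-check failure arose, so a unifier exists.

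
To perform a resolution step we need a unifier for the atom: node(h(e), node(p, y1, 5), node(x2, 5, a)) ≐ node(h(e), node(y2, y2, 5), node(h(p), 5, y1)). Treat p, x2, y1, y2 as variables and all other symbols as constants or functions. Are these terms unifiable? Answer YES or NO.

YES

Decompose node/3: h(e) ≐ h(e),  node(p, y1, 5) ≐ node(y2, y2, 5),  node(x2, 5, a) ≐ node(h(p), 5, y1).
Delete trivial equation h(e) ≐ h(e).
Decompose node/3: p ≐ y2,  y1 ≐ y2,  5 ≐ 5.
Bind p := y2; substituting into the one remaining equation that mentions p gives: node(x2, 5, a) ≐ node(h(y2), 5, y1).
Bind y1 := y2; substituting into the one remaining equation that mentions y1 gives: node(x2, 5, a) ≐ node(h(y2), 5, y2).
Delete trivial equation 5 ≐ 5.
Decompose node/3: x2 ≐ h(y2),  5 ≐ 5,  a ≐ y2.
Bind x2 := h(y2); no other remaining equation mentions x2.
Delete trivial equation 5 ≐ 5.
Bind y2 := a. Substituting into the earlier bindings gives p := a, y1 := a, x2 := h(a).
No equations remain and no clash or occurs-check failure arose, so a unifier exists.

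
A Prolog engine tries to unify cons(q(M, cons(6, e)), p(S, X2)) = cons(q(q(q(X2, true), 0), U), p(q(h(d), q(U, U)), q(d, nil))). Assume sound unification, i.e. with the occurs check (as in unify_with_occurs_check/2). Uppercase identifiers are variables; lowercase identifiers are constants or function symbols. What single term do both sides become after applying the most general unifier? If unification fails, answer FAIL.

Decompose cons/2: q(M, cons(6, e)) = q(q(q(X2, true), 0), U),  p(S, X2) = p(q(h(d), q(U, U)), q(d, nil)).
Decompose q/2: M = q(q(X2, true), 0),  cons(6, e) = U.
Bind M := q(q(X2, true), 0); no other remaining equation mentions M.
Bind U := cons(6, e); substituting into the remaining equation gives: p(S, X2) = p(q(h(d), q(cons(6, e), cons(6, e))), q(d, nil)).
Decompose p/2: S = q(h(d), q(cons(6, e), cons(6, e))),  X2 = q(d, nil).
Bind S := q(h(d), q(cons(6, e), cons(6, e))); no other remaining equation mentions S.
Bind X2 := q(d, nil). Substituting into the earlier binding gives M := q(q(q(d, nil), true), 0).
Applying the MGU to either side gives cons(q(q(q(q(d, nil), true), 0), cons(6, e)), p(q(h(d), q(cons(6, e), cons(6, e))), q(d, nil))).

cons(q(q(q(q(d, nil), true), 0), cons(6, e)), p(q(h(d), q(cons(6, e), cons(6, e))), q(d, nil)))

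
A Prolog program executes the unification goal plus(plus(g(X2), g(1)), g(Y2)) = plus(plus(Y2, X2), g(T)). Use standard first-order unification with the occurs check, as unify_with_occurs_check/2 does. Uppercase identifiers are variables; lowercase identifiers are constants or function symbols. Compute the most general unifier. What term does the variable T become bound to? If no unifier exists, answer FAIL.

Decompose plus/2: plus(g(X2), g(1)) = plus(Y2, X2),  g(Y2) = g(T).
Decompose plus/2: g(X2) = Y2,  g(1) = X2.
Bind Y2 := g(X2); substituting into the one remaining equation that mentions Y2 gives: g(g(X2)) = g(T).
Bind X2 := g(1); substituting into the remaining equation gives: g(g(g(1))) = g(T). Substituting into the earlier binding gives Y2 := g(g(1)).
Decompose g/1: g(g(1)) = T.
Bind T := g(g(1)).
MGU = { Y2 = g(g(1)), X2 = g(1), T = g(g(1)) }, so T = g(g(1)).

g(g(1))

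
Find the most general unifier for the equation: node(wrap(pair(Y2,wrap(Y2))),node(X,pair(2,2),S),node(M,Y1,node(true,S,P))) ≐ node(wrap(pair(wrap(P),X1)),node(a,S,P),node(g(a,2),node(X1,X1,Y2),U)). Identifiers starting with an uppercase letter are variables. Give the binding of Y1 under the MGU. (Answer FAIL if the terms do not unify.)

node(wrap(wrap(pair(2,2))),wrap(wrap(pair(2,2))),wrap(pair(2,2)))

Decompose node/3: wrap(pair(Y2,wrap(Y2))) ≐ wrap(pair(wrap(P),X1)),  node(X,pair(2,2),S) ≐ node(a,S,P),  node(M,Y1,node(true,S,P)) ≐ node(g(a,2),node(X1,X1,Y2),U).
Decompose wrap/1: pair(Y2,wrap(Y2)) ≐ pair(wrap(P),X1).
Decompose pair/2: Y2 ≐ wrap(P),  wrap(Y2) ≐ X1.
Bind Y2 := wrap(P); substituting into the 2 remaining equations that mention Y2 gives: wrap(wrap(P)) ≐ X1,  node(M,Y1,node(true,S,P)) ≐ node(g(a,2),node(X1,X1,wrap(P)),U).
Bind X1 := wrap(wrap(P)); substituting into the one remaining equation that mentions X1 gives: node(M,Y1,node(true,S,P)) ≐ node(g(a,2),node(wrap(wrap(P)),wrap(wrap(P)),wrap(P)),U).
Decompose node/3: X ≐ a,  pair(2,2) ≐ S,  S ≐ P.
Bind X := a; no other remaining equation mentions X.
Bind S := pair(2,2); substituting into the remaining equations gives: pair(2,2) ≐ P,  node(M,Y1,node(true,pair(2,2),P)) ≐ node(g(a,2),node(wrap(wrap(P)),wrap(wrap(P)),wrap(P)),U).
Bind P := pair(2,2); substituting into the remaining equation gives: node(M,Y1,node(true,pair(2,2),pair(2,2))) ≐ node(g(a,2),node(wrap(wrap(pair(2,2))),wrap(wrap(pair(2,2))),wrap(pair(2,2))),U). Substituting into the earlier bindings gives Y2 := wrap(pair(2,2)), X1 := wrap(wrap(pair(2,2))).
Decompose node/3: M ≐ g(a,2),  Y1 ≐ node(wrap(wrap(pair(2,2))),wrap(wrap(pair(2,2))),wrap(pair(2,2))),  node(true,pair(2,2),pair(2,2)) ≐ U.
Bind M := g(a,2); no other remaining equation mentions M.
Bind Y1 := node(wrap(wrap(pair(2,2))),wrap(wrap(pair(2,2))),wrap(pair(2,2))); no other remaining equation mentions Y1.
Bind U := node(true,pair(2,2),pair(2,2)).
MGU = { Y2 -> wrap(pair(2,2)), X1 -> wrap(wrap(pair(2,2))), X -> a, S -> pair(2,2), P -> pair(2,2), M -> g(a,2), Y1 -> node(wrap(wrap(pair(2,2))),wrap(wrap(pair(2,2))),wrap(pair(2,2))), U -> node(true,pair(2,2),pair(2,2)) }, so Y1 -> node(wrap(wrap(pair(2,2))),wrap(wrap(pair(2,2))),wrap(pair(2,2))).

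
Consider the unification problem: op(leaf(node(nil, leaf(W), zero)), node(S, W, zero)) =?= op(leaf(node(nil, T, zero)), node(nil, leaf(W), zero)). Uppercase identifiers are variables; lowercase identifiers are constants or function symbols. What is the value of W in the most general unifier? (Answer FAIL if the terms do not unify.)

Decompose op/2: leaf(node(nil, leaf(W), zero)) =?= leaf(node(nil, T, zero)),  node(S, W, zero) =?= node(nil, leaf(W), zero).
Decompose leaf/1: node(nil, leaf(W), zero) =?= node(nil, T, zero).
Decompose node/3: nil =?= nil,  leaf(W) =?= T,  zero =?= zero.
Delete trivial equation nil =?= nil.
Bind T := leaf(W); no other remaining equation mentions T.
Delete trivial equation zero =?= zero.
Decompose node/3: S =?= nil,  W =?= leaf(W),  zero =?= zero.
Bind S := nil; no other remaining equation mentions S.
Occurs check fails: W occurs in leaf(W); the equation W =?= leaf(W) has no finite solution.

FAIL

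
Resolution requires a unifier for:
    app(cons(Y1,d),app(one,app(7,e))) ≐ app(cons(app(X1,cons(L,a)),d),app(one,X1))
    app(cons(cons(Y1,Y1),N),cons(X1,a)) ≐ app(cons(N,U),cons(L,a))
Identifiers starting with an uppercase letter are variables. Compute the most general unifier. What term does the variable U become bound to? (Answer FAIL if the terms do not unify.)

cons(app(app(7,e),cons(app(7,e),a)),app(app(7,e),cons(app(7,e),a)))

Decompose app/2: cons(Y1,d) ≐ cons(app(X1,cons(L,a)),d),  app(one,app(7,e)) ≐ app(one,X1).
Decompose cons/2: Y1 ≐ app(X1,cons(L,a)),  d ≐ d.
Bind Y1 := app(X1,cons(L,a)); substituting into the one remaining equation that mentions Y1 gives: app(cons(cons(app(X1,cons(L,a)),app(X1,cons(L,a))),N),cons(X1,a)) ≐ app(cons(N,U),cons(L,a)).
Delete trivial equation d ≐ d.
Decompose app/2: one ≐ one,  app(7,e) ≐ X1.
Delete trivial equation one ≐ one.
Bind X1 := app(7,e); substituting into the remaining equation gives: app(cons(cons(app(app(7,e),cons(L,a)),app(app(7,e),cons(L,a))),N),cons(app(7,e),a)) ≐ app(cons(N,U),cons(L,a)). Substituting into the earlier binding gives Y1 := app(app(7,e),cons(L,a)).
Decompose app/2: cons(cons(app(app(7,e),cons(L,a)),app(app(7,e),cons(L,a))),N) ≐ cons(N,U),  cons(app(7,e),a) ≐ cons(L,a).
Decompose cons/2: cons(app(app(7,e),cons(L,a)),app(app(7,e),cons(L,a))) ≐ N,  N ≐ U.
Bind N := cons(app(app(7,e),cons(L,a)),app(app(7,e),cons(L,a))); substituting into the one remaining equation that mentions N gives: cons(app(app(7,e),cons(L,a)),app(app(7,e),cons(L,a))) ≐ U.
Bind U := cons(app(app(7,e),cons(L,a)),app(app(7,e),cons(L,a))); no other remaining equation mentions U.
Decompose cons/2: app(7,e) ≐ L,  a ≐ a.
Bind L := app(7,e); no other remaining equation mentions L. Substituting into the earlier bindings gives Y1 := app(app(7,e),cons(app(7,e),a)), N := cons(app(app(7,e),cons(app(7,e),a)),app(app(7,e),cons(app(7,e),a))), U := cons(app(app(7,e),cons(app(7,e),a)),app(app(7,e),cons(app(7,e),a))).
Delete trivial equation a ≐ a.
MGU = { Y1 -> app(app(7,e),cons(app(7,e),a)), X1 -> app(7,e), N -> cons(app(app(7,e),cons(app(7,e),a)),app(app(7,e),cons(app(7,e),a))), U -> cons(app(app(7,e),cons(app(7,e),a)),app(app(7,e),cons(app(7,e),a))), L -> app(7,e) }, so U -> cons(app(app(7,e),cons(app(7,e),a)),app(app(7,e),cons(app(7,e),a))).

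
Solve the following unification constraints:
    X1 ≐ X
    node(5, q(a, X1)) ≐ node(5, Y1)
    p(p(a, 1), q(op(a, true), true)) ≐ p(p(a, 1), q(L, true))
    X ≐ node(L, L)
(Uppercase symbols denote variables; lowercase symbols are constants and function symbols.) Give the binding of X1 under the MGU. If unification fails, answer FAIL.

node(op(a, true), op(a, true))

Bind X1 := X; substituting into the one remaining equation that mentions X1 gives: node(5, q(a, X)) ≐ node(5, Y1).
Decompose node/2: 5 ≐ 5,  q(a, X) ≐ Y1.
Delete trivial equation 5 ≐ 5.
Bind Y1 := q(a, X); no other remaining equation mentions Y1.
Decompose p/2: p(a, 1) ≐ p(a, 1),  q(op(a, true), true) ≐ q(L, true).
Delete trivial equation p(a, 1) ≐ p(a, 1).
Decompose q/2: op(a, true) ≐ L,  true ≐ true.
Bind L := op(a, true); substituting into the one remaining equation that mentions L gives: X ≐ node(op(a, true), op(a, true)).
Delete trivial equation true ≐ true.
Bind X := node(op(a, true), op(a, true)). Substituting into the earlier bindings gives X1 := node(op(a, true), op(a, true)), Y1 := q(a, node(op(a, true), op(a, true))).
MGU = { X1 ↦ node(op(a, true), op(a, true)), Y1 ↦ q(a, node(op(a, true), op(a, true))), L ↦ op(a, true), X ↦ node(op(a, true), op(a, true)) }, so X1 ↦ node(op(a, true), op(a, true)).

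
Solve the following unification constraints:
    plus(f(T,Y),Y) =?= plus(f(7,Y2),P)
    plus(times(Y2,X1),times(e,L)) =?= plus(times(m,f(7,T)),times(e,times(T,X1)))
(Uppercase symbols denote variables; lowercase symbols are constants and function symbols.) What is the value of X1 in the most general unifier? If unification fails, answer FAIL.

f(7,7)

Decompose plus/2: f(T,Y) =?= f(7,Y2),  Y =?= P.
Decompose f/2: T =?= 7,  Y =?= Y2.
Bind T := 7; substituting into the one remaining equation that mentions T gives: plus(times(Y2,X1),times(e,L)) =?= plus(times(m,f(7,7)),times(e,times(7,X1))).
Bind Y := Y2; substituting into the one remaining equation that mentions Y gives: Y2 =?= P.
Bind Y2 := P; substituting into the remaining equation gives: plus(times(P,X1),times(e,L)) =?= plus(times(m,f(7,7)),times(e,times(7,X1))). Substituting into the earlier binding gives Y := P.
Decompose plus/2: times(P,X1) =?= times(m,f(7,7)),  times(e,L) =?= times(e,times(7,X1)).
Decompose times/2: P =?= m,  X1 =?= f(7,7).
Bind P := m; no other remaining equation mentions P. Substituting into the earlier bindings gives Y := m, Y2 := m.
Bind X1 := f(7,7); substituting into the remaining equation gives: times(e,L) =?= times(e,times(7,f(7,7))).
Decompose times/2: e =?= e,  L =?= times(7,f(7,7)).
Delete trivial equation e =?= e.
Bind L := times(7,f(7,7)).
MGU = { T -> 7, Y -> m, Y2 -> m, P -> m, X1 -> f(7,7), L -> times(7,f(7,7)) }, so X1 -> f(7,7).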